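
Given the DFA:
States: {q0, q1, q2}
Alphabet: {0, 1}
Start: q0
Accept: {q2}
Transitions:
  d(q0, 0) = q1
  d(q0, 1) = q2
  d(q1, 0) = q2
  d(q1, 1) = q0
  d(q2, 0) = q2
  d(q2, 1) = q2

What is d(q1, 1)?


Looking up transition d(q1, 1)

q0


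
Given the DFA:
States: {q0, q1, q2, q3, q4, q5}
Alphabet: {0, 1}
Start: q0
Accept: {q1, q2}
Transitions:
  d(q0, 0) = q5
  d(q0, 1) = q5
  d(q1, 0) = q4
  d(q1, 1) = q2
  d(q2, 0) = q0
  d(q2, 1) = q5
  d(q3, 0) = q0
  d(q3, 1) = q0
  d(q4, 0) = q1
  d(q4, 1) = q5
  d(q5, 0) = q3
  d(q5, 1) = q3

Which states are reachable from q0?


BFS from q0:
  layer 0: {q0}
  layer 1: {q5}
  layer 2: {q3}

{q0, q3, q5}


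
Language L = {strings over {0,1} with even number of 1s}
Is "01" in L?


count('1') = 1; 1 mod 2 = 1

No, "01" is not in L


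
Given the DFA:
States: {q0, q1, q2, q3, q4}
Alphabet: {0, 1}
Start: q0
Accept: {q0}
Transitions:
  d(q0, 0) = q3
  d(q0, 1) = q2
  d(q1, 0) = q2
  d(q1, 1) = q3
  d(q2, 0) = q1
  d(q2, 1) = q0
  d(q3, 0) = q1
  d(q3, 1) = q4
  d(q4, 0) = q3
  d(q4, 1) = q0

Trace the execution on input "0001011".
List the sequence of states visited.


Input: 0001011
d(q0, 0) = q3
d(q3, 0) = q1
d(q1, 0) = q2
d(q2, 1) = q0
d(q0, 0) = q3
d(q3, 1) = q4
d(q4, 1) = q0


q0 -> q3 -> q1 -> q2 -> q0 -> q3 -> q4 -> q0


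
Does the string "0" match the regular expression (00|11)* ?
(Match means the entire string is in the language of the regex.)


|string| = 1; first = '0'; last = '0'

No, "0" does not match (00|11)*


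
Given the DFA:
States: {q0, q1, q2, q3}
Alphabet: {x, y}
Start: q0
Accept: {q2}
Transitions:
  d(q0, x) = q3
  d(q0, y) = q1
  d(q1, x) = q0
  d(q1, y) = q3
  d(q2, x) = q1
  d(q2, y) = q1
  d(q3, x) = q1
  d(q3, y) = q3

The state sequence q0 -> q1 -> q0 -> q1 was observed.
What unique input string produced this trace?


Trace back each transition to find the symbol:
  q0 --[y]--> q1
  q1 --[x]--> q0
  q0 --[y]--> q1

"yxy"


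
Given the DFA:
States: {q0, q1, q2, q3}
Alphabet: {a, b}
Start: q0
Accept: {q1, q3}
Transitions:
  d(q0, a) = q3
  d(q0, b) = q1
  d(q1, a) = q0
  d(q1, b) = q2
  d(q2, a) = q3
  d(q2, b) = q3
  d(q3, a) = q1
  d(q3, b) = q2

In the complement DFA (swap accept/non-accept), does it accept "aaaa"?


Trace: q0 -> q3 -> q1 -> q0 -> q3
Final: q3
Original accept: {q1, q3}
Complement: q3 is in original accept

No, complement rejects (original accepts)


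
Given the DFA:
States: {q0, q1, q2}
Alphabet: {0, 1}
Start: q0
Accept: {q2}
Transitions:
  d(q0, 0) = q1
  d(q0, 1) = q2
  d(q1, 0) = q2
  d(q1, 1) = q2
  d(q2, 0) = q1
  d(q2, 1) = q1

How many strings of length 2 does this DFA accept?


Enumerating all length-2 strings:
  "00" -> q2 [accept]
  "01" -> q2 [accept]
  "10" -> q1 [reject]
  "11" -> q1 [reject]

2 out of 4


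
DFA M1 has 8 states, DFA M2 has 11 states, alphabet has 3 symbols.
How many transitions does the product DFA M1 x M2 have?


Product DFA has 8 * 11 = 88 states.
Each has 3 transitions: 88 * 3 = 264

264


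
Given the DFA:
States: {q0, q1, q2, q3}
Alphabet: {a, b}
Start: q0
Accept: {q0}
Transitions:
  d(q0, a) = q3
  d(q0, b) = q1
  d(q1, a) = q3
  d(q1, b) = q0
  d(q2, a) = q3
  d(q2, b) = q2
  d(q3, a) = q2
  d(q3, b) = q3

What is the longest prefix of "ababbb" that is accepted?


Run the DFA, marking each prefix where the state is accepting:
  "" -> q0 [accept]
  "a" -> q3 [reject]
  "ab" -> q3 [reject]
  "aba" -> q2 [reject]
  "abab" -> q2 [reject]
  "ababb" -> q2 [reject]
  "ababbb" -> q2 [reject]

""


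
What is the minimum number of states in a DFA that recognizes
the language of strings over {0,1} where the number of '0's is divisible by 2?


States track (count of '0') mod 2.
Need 2 states: one per remainder 0..1; accept = remainder 0.

2


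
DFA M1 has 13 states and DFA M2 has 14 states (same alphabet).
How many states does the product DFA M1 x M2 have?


Product construction pairs every M1 state with every M2 state.
13 * 14 = 182

182


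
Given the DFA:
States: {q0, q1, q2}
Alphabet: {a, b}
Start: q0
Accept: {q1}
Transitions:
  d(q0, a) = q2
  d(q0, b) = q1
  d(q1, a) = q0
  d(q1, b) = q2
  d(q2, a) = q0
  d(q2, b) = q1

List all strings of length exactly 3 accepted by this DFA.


All strings of length 3: 8 total
Accepted: 3

"aab", "bab", "bbb"


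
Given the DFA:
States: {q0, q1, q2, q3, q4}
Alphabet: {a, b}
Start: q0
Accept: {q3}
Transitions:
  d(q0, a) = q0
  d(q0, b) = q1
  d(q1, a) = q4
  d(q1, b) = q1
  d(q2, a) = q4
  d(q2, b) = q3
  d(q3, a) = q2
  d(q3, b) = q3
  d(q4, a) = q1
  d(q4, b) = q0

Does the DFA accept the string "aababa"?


Trace: q0 -> q0 -> q0 -> q1 -> q4 -> q0 -> q0
Final state: q0
Accept states: {q3}

No, rejected (final state q0 is not an accept state)


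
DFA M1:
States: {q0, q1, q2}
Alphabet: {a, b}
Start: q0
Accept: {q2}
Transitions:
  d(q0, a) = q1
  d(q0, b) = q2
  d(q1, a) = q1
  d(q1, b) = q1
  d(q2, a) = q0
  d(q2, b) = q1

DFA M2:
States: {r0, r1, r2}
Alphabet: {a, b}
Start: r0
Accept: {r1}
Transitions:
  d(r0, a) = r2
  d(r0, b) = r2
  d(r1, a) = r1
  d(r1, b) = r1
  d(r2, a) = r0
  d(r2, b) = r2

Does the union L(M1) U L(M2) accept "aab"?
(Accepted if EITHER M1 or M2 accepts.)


M1: final=q1 accepted=False
M2: final=r2 accepted=False

No, union rejects (neither accepts)


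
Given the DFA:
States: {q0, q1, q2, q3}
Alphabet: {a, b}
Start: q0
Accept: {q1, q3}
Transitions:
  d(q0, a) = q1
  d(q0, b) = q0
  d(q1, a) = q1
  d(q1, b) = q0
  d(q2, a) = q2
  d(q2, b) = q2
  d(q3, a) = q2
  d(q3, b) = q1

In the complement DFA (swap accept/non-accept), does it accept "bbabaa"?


Trace: q0 -> q0 -> q0 -> q1 -> q0 -> q1 -> q1
Final: q1
Original accept: {q1, q3}
Complement: q1 is in original accept

No, complement rejects (original accepts)


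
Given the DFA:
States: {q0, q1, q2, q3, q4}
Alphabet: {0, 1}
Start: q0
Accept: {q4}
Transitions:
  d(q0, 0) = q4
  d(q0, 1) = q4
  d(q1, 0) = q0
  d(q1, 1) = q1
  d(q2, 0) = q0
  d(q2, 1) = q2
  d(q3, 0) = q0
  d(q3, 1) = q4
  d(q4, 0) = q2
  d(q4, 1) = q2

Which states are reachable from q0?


BFS from q0:
  layer 0: {q0}
  layer 1: {q4}
  layer 2: {q2}

{q0, q2, q4}


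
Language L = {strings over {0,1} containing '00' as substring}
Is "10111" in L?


'00' does not occur

No, "10111" is not in L


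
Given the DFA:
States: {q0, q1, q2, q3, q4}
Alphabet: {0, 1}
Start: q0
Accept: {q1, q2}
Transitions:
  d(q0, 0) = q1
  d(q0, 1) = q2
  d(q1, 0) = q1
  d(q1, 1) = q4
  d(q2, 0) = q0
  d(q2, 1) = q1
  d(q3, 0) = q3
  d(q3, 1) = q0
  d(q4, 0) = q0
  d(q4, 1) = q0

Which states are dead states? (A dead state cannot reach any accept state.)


Forward reachability from each state:
  q0 -> reaches accept state q1 (live)
  q1 -> reaches accept state q1 (live)
  q2 -> reaches accept state q1 (live)
  q3 -> reaches accept state q1 (live)
  q4 -> reaches accept state q1 (live)

None (all states can reach an accept state)


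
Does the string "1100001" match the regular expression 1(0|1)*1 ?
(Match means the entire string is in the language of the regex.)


|string| = 7; first = '1'; last = '1'

Yes, "1100001" matches 1(0|1)*1


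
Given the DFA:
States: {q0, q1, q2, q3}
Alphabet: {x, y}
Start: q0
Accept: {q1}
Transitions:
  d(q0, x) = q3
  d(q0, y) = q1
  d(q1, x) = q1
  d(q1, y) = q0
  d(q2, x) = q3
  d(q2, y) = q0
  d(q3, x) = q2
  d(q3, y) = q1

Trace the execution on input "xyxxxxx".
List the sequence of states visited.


Input: xyxxxxx
d(q0, x) = q3
d(q3, y) = q1
d(q1, x) = q1
d(q1, x) = q1
d(q1, x) = q1
d(q1, x) = q1
d(q1, x) = q1


q0 -> q3 -> q1 -> q1 -> q1 -> q1 -> q1 -> q1


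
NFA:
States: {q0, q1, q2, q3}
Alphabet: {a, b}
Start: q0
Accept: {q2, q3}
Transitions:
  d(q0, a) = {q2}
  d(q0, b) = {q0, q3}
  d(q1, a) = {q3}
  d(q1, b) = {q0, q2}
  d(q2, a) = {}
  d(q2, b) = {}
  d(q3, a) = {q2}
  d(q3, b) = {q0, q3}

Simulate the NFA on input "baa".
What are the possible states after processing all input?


Start: {q0}
  --b--> {q0, q3}
  --a--> {q2}
  --a--> {}

{} (empty set, no valid transitions)


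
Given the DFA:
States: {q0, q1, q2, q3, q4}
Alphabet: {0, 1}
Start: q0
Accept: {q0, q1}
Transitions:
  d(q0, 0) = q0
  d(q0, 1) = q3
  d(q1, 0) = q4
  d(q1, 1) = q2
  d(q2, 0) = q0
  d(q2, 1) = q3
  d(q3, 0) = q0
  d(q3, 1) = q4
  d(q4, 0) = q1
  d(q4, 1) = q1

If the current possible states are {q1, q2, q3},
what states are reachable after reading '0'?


Apply transition on '0' from each current state:
  d(q1, 0) = q4
  d(q2, 0) = q0
  d(q3, 0) = q0

{q0, q4}


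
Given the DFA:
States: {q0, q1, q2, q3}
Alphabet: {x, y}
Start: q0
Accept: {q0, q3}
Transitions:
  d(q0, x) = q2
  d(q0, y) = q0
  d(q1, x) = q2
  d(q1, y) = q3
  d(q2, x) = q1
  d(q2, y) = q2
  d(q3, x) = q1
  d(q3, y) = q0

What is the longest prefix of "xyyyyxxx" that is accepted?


Run the DFA, marking each prefix where the state is accepting:
  "" -> q0 [accept]
  "x" -> q2 [reject]
  "xy" -> q2 [reject]
  "xyy" -> q2 [reject]
  "xyyy" -> q2 [reject]
  "xyyyy" -> q2 [reject]
  "xyyyyx" -> q1 [reject]
  "xyyyyxx" -> q2 [reject]
  "xyyyyxxx" -> q1 [reject]

""


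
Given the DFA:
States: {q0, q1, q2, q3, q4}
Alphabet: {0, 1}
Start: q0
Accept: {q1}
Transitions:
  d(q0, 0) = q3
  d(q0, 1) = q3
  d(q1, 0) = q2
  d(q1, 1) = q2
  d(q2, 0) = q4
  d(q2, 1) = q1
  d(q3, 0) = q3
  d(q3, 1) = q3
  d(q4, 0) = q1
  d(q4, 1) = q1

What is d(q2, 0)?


Looking up transition d(q2, 0)

q4


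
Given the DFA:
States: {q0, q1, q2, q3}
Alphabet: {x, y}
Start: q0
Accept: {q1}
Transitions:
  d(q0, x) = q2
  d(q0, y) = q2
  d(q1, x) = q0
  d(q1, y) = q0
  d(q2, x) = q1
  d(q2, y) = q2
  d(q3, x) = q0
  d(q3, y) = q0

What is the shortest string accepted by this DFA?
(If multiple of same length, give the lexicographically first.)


BFS by string length (lex-first path to each state shown):
  len 0: q0<-""
  len 1: q2<-"x"
  len 2: q1<-"xx", q2<-"xy"
Found accept state at length 2.

"xx"


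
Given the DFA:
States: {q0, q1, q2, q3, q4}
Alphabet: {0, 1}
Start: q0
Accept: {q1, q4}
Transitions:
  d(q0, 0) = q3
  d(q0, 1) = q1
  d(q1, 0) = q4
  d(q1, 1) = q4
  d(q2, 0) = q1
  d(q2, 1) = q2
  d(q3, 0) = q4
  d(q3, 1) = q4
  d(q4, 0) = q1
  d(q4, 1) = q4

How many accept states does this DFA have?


Accept states listed: {q1, q4}
Counting: q1(1) q4(2)

2


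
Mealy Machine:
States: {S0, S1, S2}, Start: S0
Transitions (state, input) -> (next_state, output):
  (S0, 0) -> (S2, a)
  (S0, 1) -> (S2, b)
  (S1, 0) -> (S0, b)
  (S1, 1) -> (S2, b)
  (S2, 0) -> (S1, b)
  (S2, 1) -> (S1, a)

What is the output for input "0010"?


Step-by-step:
  (S0, 0) -> (S2, a)
  (S2, 0) -> (S1, b)
  (S1, 1) -> (S2, b)
  (S2, 0) -> (S1, b)

"abbb"


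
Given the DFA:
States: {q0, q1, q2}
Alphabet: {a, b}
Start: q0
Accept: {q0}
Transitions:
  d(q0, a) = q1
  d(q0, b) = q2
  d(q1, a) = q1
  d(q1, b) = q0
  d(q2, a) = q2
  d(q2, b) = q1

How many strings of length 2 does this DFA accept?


Enumerating all length-2 strings:
  "aa" -> q1 [reject]
  "ab" -> q0 [accept]
  "ba" -> q2 [reject]
  "bb" -> q1 [reject]

1 out of 4


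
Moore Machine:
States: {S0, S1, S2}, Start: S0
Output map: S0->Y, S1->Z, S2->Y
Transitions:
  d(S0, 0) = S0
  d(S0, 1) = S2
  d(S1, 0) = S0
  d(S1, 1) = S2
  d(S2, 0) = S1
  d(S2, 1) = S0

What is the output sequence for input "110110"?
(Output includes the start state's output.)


Start: S0 (output Y)
  --1--> S2 (output Y)
  --1--> S0 (output Y)
  --0--> S0 (output Y)
  --1--> S2 (output Y)
  --1--> S0 (output Y)
  --0--> S0 (output Y)

"YYYYYYY"


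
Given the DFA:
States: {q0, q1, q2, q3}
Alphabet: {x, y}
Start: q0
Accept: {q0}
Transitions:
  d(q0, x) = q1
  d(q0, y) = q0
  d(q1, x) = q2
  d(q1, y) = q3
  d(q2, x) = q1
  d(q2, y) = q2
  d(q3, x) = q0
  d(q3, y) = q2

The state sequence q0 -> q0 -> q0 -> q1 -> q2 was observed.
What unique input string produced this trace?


Trace back each transition to find the symbol:
  q0 --[y]--> q0
  q0 --[y]--> q0
  q0 --[x]--> q1
  q1 --[x]--> q2

"yyxx"


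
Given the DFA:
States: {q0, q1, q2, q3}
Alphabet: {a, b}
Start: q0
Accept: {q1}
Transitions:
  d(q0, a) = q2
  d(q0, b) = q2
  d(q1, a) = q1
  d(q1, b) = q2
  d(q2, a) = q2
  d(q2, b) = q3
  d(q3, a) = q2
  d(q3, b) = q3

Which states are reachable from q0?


BFS from q0:
  layer 0: {q0}
  layer 1: {q2}
  layer 2: {q3}

{q0, q2, q3}


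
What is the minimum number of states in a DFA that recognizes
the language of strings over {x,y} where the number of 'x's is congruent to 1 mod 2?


States track (count of 'x') mod 2.
Need 2 states: one per remainder 0..1; accept = remainder 1.

2


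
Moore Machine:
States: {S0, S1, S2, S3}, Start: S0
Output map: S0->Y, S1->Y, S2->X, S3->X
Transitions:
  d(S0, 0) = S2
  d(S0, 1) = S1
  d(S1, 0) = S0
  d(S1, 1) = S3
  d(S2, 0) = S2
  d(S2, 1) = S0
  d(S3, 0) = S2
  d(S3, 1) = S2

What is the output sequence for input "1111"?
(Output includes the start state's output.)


Start: S0 (output Y)
  --1--> S1 (output Y)
  --1--> S3 (output X)
  --1--> S2 (output X)
  --1--> S0 (output Y)

"YYXXY"


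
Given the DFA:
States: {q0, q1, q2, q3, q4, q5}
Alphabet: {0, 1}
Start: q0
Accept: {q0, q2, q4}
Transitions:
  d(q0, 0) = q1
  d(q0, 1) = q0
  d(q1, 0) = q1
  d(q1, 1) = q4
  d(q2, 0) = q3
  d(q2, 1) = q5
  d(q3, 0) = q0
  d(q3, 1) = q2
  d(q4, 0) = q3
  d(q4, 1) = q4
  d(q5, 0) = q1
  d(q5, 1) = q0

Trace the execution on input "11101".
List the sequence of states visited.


Input: 11101
d(q0, 1) = q0
d(q0, 1) = q0
d(q0, 1) = q0
d(q0, 0) = q1
d(q1, 1) = q4


q0 -> q0 -> q0 -> q0 -> q1 -> q4


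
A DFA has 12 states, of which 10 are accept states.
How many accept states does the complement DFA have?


Complement swaps accept and non-accept states.
12 - 10 = 2

2


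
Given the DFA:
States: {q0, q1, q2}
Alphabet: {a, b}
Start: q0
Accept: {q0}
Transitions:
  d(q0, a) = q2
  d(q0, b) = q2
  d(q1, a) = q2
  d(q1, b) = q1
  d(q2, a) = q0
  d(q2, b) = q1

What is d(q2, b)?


Looking up transition d(q2, b)

q1


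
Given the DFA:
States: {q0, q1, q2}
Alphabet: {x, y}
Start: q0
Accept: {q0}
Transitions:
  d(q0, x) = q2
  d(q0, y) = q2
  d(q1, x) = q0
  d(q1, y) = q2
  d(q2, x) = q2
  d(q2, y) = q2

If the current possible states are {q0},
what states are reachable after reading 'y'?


Apply transition on 'y' from each current state:
  d(q0, y) = q2

{q2}


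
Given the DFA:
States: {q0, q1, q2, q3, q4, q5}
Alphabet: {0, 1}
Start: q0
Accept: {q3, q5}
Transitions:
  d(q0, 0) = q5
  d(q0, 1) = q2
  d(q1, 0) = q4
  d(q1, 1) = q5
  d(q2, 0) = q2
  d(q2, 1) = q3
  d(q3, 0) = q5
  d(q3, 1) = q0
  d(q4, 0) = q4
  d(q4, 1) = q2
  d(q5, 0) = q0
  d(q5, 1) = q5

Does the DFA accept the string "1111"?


Trace: q0 -> q2 -> q3 -> q0 -> q2
Final state: q2
Accept states: {q3, q5}

No, rejected (final state q2 is not an accept state)


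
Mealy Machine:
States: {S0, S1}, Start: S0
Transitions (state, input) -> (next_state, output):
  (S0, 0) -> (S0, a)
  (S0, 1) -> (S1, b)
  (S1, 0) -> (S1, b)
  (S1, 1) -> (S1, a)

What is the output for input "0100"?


Step-by-step:
  (S0, 0) -> (S0, a)
  (S0, 1) -> (S1, b)
  (S1, 0) -> (S1, b)
  (S1, 0) -> (S1, b)

"abbb"


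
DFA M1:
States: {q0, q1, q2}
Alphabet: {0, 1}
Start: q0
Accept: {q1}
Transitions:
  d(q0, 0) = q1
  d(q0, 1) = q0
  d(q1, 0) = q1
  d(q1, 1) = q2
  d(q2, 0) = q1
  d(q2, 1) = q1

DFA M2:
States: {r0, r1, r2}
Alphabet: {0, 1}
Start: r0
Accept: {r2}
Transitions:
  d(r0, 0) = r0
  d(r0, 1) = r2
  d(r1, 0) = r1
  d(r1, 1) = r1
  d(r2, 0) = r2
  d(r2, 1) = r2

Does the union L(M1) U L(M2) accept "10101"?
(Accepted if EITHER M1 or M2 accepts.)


M1: final=q2 accepted=False
M2: final=r2 accepted=True

Yes, union accepts


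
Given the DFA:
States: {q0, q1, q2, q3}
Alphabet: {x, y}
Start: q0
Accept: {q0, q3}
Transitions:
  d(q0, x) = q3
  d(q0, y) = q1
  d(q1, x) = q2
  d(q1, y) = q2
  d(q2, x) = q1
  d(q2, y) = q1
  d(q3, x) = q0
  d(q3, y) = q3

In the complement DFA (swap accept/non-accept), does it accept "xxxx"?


Trace: q0 -> q3 -> q0 -> q3 -> q0
Final: q0
Original accept: {q0, q3}
Complement: q0 is in original accept

No, complement rejects (original accepts)


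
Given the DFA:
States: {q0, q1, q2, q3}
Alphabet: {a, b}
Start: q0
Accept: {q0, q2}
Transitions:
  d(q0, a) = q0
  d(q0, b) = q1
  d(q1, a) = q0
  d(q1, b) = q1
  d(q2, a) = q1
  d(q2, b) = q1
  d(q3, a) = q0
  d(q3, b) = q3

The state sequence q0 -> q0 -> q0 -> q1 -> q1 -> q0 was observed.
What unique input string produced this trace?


Trace back each transition to find the symbol:
  q0 --[a]--> q0
  q0 --[a]--> q0
  q0 --[b]--> q1
  q1 --[b]--> q1
  q1 --[a]--> q0

"aabba"


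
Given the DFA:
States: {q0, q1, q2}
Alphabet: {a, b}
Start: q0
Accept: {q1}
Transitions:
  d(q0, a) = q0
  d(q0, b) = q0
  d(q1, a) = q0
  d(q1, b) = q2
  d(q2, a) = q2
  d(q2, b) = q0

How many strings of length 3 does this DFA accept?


Enumerating all length-3 strings:
  "aaa" -> q0 [reject]
  "aab" -> q0 [reject]
  "aba" -> q0 [reject]
  "abb" -> q0 [reject]
  "baa" -> q0 [reject]
  "bab" -> q0 [reject]
  "bba" -> q0 [reject]
  "bbb" -> q0 [reject]

0 out of 8


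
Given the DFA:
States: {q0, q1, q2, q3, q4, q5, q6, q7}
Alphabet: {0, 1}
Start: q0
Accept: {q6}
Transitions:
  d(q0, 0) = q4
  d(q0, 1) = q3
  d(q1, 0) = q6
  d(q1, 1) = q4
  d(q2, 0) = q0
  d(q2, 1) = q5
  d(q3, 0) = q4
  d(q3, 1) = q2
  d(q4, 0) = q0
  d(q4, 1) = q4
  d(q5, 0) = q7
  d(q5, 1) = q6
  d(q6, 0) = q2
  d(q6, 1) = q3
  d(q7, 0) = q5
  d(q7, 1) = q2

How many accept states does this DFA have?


Accept states listed: {q6}
Counting: q6(1)

1


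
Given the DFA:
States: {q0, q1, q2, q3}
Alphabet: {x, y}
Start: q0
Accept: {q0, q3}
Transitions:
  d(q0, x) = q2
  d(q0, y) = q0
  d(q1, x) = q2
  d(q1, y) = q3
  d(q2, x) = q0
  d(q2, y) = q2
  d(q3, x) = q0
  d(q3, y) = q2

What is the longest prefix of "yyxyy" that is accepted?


Run the DFA, marking each prefix where the state is accepting:
  "" -> q0 [accept]
  "y" -> q0 [accept]
  "yy" -> q0 [accept]
  "yyx" -> q2 [reject]
  "yyxy" -> q2 [reject]
  "yyxyy" -> q2 [reject]

"yy"


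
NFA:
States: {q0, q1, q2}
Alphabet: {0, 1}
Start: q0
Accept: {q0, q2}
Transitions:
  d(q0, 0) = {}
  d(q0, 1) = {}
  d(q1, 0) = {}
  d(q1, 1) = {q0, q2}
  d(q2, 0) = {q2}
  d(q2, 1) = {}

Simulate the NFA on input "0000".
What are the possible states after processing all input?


Start: {q0}
  --0--> {}
  --0--> {}
  --0--> {}
  --0--> {}

{} (empty set, no valid transitions)


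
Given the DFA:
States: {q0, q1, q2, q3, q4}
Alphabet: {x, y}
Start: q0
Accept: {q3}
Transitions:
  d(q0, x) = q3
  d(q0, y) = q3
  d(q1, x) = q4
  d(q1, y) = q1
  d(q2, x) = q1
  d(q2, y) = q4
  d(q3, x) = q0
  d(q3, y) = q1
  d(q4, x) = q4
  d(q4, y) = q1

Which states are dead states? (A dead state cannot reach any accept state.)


Forward reachability from each state:
  q0 -> reaches accept state q3 (live)
  q1 -> reaches {q1, q4}, no accept state (dead)
  q2 -> reaches {q1, q2, q4}, no accept state (dead)
  q3 -> reaches accept state q3 (live)
  q4 -> reaches {q1, q4}, no accept state (dead)

{q1, q2, q4}


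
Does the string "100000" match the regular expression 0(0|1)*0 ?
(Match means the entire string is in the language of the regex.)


|string| = 6; first = '1'; last = '0'

No, "100000" does not match 0(0|1)*0


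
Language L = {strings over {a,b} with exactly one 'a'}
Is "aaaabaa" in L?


count('a') = 6

No, "aaaabaa" is not in L


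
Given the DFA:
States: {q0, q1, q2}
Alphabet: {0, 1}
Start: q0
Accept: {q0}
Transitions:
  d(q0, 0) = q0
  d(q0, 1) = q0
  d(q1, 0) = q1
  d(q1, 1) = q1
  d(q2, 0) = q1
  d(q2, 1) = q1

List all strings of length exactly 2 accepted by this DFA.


All strings of length 2: 4 total
Accepted: 4

"00", "01", "10", "11"


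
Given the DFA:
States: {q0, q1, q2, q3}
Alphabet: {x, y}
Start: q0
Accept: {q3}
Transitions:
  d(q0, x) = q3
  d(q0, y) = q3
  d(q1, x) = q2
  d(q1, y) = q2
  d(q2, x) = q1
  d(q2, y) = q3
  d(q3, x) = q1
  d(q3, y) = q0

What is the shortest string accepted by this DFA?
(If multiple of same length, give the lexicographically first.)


BFS by string length (lex-first path to each state shown):
  len 0: q0<-""
  len 1: q3<-"x"
Found accept state at length 1.

"x"


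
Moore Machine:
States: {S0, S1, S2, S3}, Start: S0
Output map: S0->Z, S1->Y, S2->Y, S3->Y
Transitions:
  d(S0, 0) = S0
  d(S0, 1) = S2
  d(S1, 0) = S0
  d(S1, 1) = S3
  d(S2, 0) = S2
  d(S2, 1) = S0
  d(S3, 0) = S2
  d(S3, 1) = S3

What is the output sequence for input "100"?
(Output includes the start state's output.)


Start: S0 (output Z)
  --1--> S2 (output Y)
  --0--> S2 (output Y)
  --0--> S2 (output Y)

"ZYYY"


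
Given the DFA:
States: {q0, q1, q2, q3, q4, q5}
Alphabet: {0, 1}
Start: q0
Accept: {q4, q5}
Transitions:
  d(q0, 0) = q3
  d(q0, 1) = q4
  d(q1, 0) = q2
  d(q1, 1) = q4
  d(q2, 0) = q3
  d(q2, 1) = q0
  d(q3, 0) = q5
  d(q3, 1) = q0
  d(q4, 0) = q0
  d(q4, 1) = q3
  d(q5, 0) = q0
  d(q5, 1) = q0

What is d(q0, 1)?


Looking up transition d(q0, 1)

q4


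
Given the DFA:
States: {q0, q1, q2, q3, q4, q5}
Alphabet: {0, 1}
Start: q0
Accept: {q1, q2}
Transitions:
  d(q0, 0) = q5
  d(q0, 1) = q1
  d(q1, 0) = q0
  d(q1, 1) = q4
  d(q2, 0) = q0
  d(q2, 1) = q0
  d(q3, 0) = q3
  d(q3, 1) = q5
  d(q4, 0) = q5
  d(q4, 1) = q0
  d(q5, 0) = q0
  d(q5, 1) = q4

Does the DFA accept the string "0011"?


Trace: q0 -> q5 -> q0 -> q1 -> q4
Final state: q4
Accept states: {q1, q2}

No, rejected (final state q4 is not an accept state)


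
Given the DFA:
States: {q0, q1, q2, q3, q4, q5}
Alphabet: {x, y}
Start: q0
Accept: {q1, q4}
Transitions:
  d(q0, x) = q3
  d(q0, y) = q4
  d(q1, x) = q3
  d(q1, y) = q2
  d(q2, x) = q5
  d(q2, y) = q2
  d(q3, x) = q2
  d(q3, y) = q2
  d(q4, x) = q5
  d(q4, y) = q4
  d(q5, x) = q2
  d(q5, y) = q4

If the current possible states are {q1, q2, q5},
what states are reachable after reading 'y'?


Apply transition on 'y' from each current state:
  d(q1, y) = q2
  d(q2, y) = q2
  d(q5, y) = q4

{q2, q4}


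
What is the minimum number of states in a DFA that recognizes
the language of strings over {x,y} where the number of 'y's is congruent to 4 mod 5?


States track (count of 'y') mod 5.
Need 5 states: one per remainder 0..4; accept = remainder 4.

5


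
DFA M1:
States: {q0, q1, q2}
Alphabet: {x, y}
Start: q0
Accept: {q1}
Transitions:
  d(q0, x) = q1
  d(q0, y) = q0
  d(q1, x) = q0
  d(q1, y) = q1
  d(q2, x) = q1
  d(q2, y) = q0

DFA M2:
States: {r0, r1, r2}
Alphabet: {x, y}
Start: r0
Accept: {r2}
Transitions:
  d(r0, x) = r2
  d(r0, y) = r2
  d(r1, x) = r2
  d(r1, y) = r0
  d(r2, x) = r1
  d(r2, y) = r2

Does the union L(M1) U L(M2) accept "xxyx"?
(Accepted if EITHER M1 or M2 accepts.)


M1: final=q1 accepted=True
M2: final=r2 accepted=True

Yes, union accepts


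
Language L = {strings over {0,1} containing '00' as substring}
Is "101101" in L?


'00' does not occur

No, "101101" is not in L


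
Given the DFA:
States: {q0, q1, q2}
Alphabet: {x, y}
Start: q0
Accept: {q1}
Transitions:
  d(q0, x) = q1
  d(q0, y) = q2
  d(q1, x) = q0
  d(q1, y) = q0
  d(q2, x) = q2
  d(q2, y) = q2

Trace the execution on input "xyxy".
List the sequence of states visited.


Input: xyxy
d(q0, x) = q1
d(q1, y) = q0
d(q0, x) = q1
d(q1, y) = q0


q0 -> q1 -> q0 -> q1 -> q0


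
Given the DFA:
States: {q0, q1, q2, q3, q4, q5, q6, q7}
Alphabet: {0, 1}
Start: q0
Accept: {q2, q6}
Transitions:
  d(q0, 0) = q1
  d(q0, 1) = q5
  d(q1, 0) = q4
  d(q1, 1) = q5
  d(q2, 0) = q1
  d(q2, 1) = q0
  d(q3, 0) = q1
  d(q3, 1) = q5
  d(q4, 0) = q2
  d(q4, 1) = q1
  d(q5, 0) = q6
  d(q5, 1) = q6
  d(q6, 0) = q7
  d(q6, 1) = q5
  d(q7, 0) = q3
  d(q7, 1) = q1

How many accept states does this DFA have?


Accept states listed: {q2, q6}
Counting: q2(1) q6(2)

2


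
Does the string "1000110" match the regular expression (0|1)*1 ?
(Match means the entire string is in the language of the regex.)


|string| = 7; first = '1'; last = '0'

No, "1000110" does not match (0|1)*1


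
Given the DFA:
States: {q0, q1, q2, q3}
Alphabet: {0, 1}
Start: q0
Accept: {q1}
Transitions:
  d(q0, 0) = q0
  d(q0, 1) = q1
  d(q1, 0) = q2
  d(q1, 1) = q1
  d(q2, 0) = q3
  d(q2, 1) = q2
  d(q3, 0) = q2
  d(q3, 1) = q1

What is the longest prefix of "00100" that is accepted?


Run the DFA, marking each prefix where the state is accepting:
  "" -> q0 [reject]
  "0" -> q0 [reject]
  "00" -> q0 [reject]
  "001" -> q1 [accept]
  "0010" -> q2 [reject]
  "00100" -> q3 [reject]

"001"


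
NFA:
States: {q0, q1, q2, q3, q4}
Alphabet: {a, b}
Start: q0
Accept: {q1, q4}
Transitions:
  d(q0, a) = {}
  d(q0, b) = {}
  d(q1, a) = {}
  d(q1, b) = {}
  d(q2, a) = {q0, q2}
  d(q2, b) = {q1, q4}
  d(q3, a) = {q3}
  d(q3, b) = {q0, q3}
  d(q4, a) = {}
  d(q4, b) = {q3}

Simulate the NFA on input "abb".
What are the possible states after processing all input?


Start: {q0}
  --a--> {}
  --b--> {}
  --b--> {}

{} (empty set, no valid transitions)


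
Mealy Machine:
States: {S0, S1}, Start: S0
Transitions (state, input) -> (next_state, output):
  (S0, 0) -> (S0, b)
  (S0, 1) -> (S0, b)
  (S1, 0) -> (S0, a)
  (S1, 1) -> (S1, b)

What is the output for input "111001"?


Step-by-step:
  (S0, 1) -> (S0, b)
  (S0, 1) -> (S0, b)
  (S0, 1) -> (S0, b)
  (S0, 0) -> (S0, b)
  (S0, 0) -> (S0, b)
  (S0, 1) -> (S0, b)

"bbbbbb"


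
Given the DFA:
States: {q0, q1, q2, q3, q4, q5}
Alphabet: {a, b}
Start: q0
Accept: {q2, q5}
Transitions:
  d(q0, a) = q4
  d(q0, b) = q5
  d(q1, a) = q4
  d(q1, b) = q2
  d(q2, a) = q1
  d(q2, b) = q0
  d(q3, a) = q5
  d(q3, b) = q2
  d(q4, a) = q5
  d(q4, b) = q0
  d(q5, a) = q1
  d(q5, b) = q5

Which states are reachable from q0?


BFS from q0:
  layer 0: {q0}
  layer 1: {q4, q5}
  layer 2: {q1}
  layer 3: {q2}

{q0, q1, q2, q4, q5}


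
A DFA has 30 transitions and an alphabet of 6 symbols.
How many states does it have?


Each state has exactly one transition per symbol.
states = transitions / |alphabet| = 30 / 6 = 5

5


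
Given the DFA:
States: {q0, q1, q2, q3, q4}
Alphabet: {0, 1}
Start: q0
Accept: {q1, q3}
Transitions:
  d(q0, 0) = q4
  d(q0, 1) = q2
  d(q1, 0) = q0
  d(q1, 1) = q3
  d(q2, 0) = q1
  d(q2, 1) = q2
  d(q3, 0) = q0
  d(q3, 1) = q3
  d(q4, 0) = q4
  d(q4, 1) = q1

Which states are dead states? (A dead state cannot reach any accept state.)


Forward reachability from each state:
  q0 -> reaches accept state q1 (live)
  q1 -> reaches accept state q1 (live)
  q2 -> reaches accept state q1 (live)
  q3 -> reaches accept state q1 (live)
  q4 -> reaches accept state q1 (live)

None (all states can reach an accept state)


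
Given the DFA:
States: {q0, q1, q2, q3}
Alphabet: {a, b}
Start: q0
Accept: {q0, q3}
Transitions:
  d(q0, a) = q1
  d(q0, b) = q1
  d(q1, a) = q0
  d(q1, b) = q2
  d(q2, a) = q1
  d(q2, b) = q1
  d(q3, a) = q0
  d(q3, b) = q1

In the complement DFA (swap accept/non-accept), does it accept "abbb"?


Trace: q0 -> q1 -> q2 -> q1 -> q2
Final: q2
Original accept: {q0, q3}
Complement: q2 is not in original accept

Yes, complement accepts (original rejects)


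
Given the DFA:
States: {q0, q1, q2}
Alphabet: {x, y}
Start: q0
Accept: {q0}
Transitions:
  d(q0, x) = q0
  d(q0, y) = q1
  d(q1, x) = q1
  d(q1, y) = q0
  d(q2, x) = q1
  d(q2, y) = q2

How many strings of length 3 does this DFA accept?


Enumerating all length-3 strings:
  "xxx" -> q0 [accept]
  "xxy" -> q1 [reject]
  "xyx" -> q1 [reject]
  "xyy" -> q0 [accept]
  "yxx" -> q1 [reject]
  "yxy" -> q0 [accept]
  "yyx" -> q0 [accept]
  "yyy" -> q1 [reject]

4 out of 8


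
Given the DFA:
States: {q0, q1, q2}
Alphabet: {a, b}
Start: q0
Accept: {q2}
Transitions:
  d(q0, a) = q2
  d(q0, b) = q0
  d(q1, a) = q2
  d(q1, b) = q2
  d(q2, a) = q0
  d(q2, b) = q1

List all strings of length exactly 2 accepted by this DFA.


All strings of length 2: 4 total
Accepted: 1

"ba"


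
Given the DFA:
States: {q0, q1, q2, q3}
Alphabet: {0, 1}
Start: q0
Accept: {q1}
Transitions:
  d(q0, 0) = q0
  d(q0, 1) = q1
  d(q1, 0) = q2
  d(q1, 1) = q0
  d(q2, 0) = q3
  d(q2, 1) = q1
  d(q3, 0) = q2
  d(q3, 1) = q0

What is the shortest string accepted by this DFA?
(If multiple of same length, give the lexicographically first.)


BFS by string length (lex-first path to each state shown):
  len 0: q0<-""
  len 1: q0<-"0", q1<-"1"
Found accept state at length 1.

"1"


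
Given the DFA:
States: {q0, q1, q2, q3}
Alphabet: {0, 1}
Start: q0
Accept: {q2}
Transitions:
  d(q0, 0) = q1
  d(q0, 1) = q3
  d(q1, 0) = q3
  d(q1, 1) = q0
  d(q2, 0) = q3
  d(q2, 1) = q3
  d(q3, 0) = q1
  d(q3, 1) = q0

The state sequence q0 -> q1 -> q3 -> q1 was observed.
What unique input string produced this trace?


Trace back each transition to find the symbol:
  q0 --[0]--> q1
  q1 --[0]--> q3
  q3 --[0]--> q1

"000"


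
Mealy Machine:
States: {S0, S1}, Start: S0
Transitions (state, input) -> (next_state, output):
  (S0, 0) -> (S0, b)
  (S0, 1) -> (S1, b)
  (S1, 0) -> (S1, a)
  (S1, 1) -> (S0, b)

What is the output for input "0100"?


Step-by-step:
  (S0, 0) -> (S0, b)
  (S0, 1) -> (S1, b)
  (S1, 0) -> (S1, a)
  (S1, 0) -> (S1, a)

"bbaa"


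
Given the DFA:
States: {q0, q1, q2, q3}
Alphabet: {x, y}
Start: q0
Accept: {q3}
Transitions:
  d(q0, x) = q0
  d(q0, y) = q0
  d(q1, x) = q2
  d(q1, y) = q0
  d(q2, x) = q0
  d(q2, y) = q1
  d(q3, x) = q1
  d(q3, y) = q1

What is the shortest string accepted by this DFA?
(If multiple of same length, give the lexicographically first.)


BFS by string length (lex-first path to each state shown):
  len 0: q0<-""
  len 1: q0<-"x"
  len 2: q0<-"xx"
  len 3: q0<-"xxx"
  len 4: q0<-"xxxx"
  len 5: q0<-"xxxxx"
  len 6: q0<-"xxxxxx"
  len 7: q0<-"xxxxxxx"
  len 8: q0<-"xxxxxxxx"

No string accepted (empty language)


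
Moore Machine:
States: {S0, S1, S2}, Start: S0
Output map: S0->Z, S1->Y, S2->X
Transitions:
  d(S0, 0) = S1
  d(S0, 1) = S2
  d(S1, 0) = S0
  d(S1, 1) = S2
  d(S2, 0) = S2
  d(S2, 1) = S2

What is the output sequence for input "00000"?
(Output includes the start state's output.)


Start: S0 (output Z)
  --0--> S1 (output Y)
  --0--> S0 (output Z)
  --0--> S1 (output Y)
  --0--> S0 (output Z)
  --0--> S1 (output Y)

"ZYZYZY"


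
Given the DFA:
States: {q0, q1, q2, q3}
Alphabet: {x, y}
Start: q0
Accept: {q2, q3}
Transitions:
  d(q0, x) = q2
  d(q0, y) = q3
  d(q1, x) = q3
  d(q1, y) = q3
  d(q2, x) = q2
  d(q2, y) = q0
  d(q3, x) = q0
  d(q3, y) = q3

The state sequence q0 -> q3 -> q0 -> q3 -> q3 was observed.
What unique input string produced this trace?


Trace back each transition to find the symbol:
  q0 --[y]--> q3
  q3 --[x]--> q0
  q0 --[y]--> q3
  q3 --[y]--> q3

"yxyy"


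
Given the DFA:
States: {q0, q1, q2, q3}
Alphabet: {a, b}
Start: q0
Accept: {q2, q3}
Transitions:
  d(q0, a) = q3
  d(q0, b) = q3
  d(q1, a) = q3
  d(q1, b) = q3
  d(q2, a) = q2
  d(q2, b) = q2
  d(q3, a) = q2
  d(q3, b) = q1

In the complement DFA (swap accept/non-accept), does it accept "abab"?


Trace: q0 -> q3 -> q1 -> q3 -> q1
Final: q1
Original accept: {q2, q3}
Complement: q1 is not in original accept

Yes, complement accepts (original rejects)


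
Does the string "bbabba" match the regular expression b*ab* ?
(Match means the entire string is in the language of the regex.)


|string| = 6; first = 'b'; last = 'a'

No, "bbabba" does not match b*ab*


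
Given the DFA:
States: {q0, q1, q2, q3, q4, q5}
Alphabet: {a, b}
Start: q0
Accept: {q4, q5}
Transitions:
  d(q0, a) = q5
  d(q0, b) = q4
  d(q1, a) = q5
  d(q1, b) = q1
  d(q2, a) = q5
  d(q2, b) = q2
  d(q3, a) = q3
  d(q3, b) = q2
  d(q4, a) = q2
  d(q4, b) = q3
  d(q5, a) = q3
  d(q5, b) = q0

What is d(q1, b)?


Looking up transition d(q1, b)

q1


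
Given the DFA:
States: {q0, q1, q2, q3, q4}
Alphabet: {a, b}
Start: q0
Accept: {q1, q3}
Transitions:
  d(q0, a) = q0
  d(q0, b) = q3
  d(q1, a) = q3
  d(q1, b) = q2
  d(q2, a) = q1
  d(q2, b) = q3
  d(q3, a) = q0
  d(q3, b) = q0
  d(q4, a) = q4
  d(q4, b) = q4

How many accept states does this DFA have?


Accept states listed: {q1, q3}
Counting: q1(1) q3(2)

2


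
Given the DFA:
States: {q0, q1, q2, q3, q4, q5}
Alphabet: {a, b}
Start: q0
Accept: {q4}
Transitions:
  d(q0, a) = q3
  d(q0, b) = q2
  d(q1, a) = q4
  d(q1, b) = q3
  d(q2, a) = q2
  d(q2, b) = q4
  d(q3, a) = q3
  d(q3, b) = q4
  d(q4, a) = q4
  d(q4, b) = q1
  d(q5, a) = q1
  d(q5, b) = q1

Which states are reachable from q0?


BFS from q0:
  layer 0: {q0}
  layer 1: {q2, q3}
  layer 2: {q4}
  layer 3: {q1}

{q0, q1, q2, q3, q4}


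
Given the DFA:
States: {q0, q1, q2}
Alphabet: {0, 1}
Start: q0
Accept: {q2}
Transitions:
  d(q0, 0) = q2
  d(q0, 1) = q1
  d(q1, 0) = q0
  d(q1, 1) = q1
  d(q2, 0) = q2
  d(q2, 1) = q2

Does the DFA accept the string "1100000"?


Trace: q0 -> q1 -> q1 -> q0 -> q2 -> q2 -> q2 -> q2
Final state: q2
Accept states: {q2}

Yes, accepted (final state q2 is an accept state)


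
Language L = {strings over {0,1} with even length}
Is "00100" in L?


length = 5; 5 mod 2 = 1

No, "00100" is not in L


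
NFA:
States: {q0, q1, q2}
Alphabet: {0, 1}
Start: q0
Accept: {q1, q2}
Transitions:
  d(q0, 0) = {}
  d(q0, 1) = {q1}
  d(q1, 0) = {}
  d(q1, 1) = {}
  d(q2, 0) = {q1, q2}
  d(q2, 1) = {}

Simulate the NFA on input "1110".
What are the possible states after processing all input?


Start: {q0}
  --1--> {q1}
  --1--> {}
  --1--> {}
  --0--> {}

{} (empty set, no valid transitions)


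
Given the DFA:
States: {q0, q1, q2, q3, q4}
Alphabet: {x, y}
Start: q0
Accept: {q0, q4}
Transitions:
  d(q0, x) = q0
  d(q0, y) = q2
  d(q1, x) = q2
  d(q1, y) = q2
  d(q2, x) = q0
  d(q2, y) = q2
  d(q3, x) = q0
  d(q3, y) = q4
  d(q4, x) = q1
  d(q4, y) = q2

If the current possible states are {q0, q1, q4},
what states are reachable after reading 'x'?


Apply transition on 'x' from each current state:
  d(q0, x) = q0
  d(q1, x) = q2
  d(q4, x) = q1

{q0, q1, q2}


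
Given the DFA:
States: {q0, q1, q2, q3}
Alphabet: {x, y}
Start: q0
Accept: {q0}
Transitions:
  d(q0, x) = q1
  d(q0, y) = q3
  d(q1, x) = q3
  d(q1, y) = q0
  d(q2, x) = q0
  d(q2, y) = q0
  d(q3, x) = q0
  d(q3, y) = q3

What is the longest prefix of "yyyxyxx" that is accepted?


Run the DFA, marking each prefix where the state is accepting:
  "" -> q0 [accept]
  "y" -> q3 [reject]
  "yy" -> q3 [reject]
  "yyy" -> q3 [reject]
  "yyyx" -> q0 [accept]
  "yyyxy" -> q3 [reject]
  "yyyxyx" -> q0 [accept]
  "yyyxyxx" -> q1 [reject]

"yyyxyx"


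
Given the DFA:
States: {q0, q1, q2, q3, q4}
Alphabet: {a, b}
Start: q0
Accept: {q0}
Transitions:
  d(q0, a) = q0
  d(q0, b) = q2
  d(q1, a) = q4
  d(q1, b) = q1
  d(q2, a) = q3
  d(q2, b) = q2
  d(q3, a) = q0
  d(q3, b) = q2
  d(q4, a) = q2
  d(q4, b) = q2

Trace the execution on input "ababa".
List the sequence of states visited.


Input: ababa
d(q0, a) = q0
d(q0, b) = q2
d(q2, a) = q3
d(q3, b) = q2
d(q2, a) = q3


q0 -> q0 -> q2 -> q3 -> q2 -> q3


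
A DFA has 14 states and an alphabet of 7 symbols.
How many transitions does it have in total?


Each state has exactly one transition per symbol.
14 * 7 = 98

98


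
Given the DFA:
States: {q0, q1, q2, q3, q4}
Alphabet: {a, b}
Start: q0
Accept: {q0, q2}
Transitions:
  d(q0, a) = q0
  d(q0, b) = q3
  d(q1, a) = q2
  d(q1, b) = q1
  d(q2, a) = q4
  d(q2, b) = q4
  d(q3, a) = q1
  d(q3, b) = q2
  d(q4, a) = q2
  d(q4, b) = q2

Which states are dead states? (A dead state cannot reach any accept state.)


Forward reachability from each state:
  q0 -> reaches accept state q0 (live)
  q1 -> reaches accept state q2 (live)
  q2 -> reaches accept state q2 (live)
  q3 -> reaches accept state q2 (live)
  q4 -> reaches accept state q2 (live)

None (all states can reach an accept state)


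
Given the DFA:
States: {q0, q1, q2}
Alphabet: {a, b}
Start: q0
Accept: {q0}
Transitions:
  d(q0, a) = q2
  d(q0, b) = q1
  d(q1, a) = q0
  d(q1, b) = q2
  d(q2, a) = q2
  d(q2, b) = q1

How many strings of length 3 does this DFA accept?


Enumerating all length-3 strings:
  "aaa" -> q2 [reject]
  "aab" -> q1 [reject]
  "aba" -> q0 [accept]
  "abb" -> q2 [reject]
  "baa" -> q2 [reject]
  "bab" -> q1 [reject]
  "bba" -> q2 [reject]
  "bbb" -> q1 [reject]

1 out of 8


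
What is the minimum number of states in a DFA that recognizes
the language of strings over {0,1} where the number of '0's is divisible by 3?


States track (count of '0') mod 3.
Need 3 states: one per remainder 0..2; accept = remainder 0.

3


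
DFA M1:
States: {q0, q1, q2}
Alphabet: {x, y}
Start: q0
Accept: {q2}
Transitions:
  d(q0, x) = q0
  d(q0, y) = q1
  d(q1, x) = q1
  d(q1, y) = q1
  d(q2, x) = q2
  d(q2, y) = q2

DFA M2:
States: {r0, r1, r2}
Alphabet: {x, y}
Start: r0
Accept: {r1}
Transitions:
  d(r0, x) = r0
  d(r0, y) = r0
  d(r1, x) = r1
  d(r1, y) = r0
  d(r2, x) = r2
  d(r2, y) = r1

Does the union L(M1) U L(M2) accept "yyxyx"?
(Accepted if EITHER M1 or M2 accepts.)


M1: final=q1 accepted=False
M2: final=r0 accepted=False

No, union rejects (neither accepts)


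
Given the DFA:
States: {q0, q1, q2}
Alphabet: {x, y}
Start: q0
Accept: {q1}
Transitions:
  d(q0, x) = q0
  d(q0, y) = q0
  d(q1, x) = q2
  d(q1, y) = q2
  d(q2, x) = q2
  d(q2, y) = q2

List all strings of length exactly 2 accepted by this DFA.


All strings of length 2: 4 total
Accepted: 0

None


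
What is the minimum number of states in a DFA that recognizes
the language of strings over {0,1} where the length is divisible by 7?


States track (length) mod 7.
Need 7 states: one per remainder 0..6; accept = remainder 0.

7


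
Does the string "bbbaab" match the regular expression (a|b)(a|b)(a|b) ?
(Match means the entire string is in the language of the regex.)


|string| = 6; first = 'b'; last = 'b'

No, "bbbaab" does not match (a|b)(a|b)(a|b)


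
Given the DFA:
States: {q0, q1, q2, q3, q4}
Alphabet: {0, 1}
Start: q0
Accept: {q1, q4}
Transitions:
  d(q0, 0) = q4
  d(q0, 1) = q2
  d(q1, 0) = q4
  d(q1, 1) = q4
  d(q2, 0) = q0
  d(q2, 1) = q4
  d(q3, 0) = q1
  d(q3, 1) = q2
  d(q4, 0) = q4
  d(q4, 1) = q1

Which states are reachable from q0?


BFS from q0:
  layer 0: {q0}
  layer 1: {q2, q4}
  layer 2: {q1}

{q0, q1, q2, q4}


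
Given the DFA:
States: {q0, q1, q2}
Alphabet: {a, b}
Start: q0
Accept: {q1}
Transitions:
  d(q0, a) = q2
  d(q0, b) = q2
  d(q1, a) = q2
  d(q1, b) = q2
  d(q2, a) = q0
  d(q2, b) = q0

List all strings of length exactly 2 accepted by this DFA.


All strings of length 2: 4 total
Accepted: 0

None


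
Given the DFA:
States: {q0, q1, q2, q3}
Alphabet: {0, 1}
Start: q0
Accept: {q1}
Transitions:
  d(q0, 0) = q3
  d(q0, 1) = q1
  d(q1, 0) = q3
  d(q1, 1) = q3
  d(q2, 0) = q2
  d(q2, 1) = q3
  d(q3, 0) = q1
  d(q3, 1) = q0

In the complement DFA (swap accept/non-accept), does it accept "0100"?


Trace: q0 -> q3 -> q0 -> q3 -> q1
Final: q1
Original accept: {q1}
Complement: q1 is in original accept

No, complement rejects (original accepts)


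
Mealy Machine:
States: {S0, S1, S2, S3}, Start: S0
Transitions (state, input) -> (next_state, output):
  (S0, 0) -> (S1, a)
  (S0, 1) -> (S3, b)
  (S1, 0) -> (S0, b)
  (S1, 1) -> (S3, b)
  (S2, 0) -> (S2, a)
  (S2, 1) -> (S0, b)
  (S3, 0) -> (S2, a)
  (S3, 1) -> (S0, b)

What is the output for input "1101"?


Step-by-step:
  (S0, 1) -> (S3, b)
  (S3, 1) -> (S0, b)
  (S0, 0) -> (S1, a)
  (S1, 1) -> (S3, b)

"bbab"


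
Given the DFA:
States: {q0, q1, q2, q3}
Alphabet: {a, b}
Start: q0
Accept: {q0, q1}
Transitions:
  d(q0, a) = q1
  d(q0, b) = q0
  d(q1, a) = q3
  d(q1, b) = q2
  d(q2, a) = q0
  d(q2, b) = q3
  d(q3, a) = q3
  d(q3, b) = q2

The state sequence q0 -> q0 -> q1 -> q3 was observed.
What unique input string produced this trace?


Trace back each transition to find the symbol:
  q0 --[b]--> q0
  q0 --[a]--> q1
  q1 --[a]--> q3

"baa"


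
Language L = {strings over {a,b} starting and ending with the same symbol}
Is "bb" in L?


first = 'b', last = 'b'

Yes, "bb" is in L


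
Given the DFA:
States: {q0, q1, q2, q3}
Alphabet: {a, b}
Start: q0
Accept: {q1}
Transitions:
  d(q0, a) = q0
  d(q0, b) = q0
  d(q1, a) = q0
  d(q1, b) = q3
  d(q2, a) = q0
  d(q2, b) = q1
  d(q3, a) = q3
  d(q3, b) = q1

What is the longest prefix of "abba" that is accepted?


Run the DFA, marking each prefix where the state is accepting:
  "" -> q0 [reject]
  "a" -> q0 [reject]
  "ab" -> q0 [reject]
  "abb" -> q0 [reject]
  "abba" -> q0 [reject]

No prefix is accepted
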